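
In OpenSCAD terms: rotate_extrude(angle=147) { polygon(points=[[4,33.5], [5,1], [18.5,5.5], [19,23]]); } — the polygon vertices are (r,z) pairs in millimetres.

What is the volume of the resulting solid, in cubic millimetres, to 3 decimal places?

Profile (r,z), 4 vertices: (4,33.5) (5,1) (18.5,5.5) (19,23)
edge 0: (4,33.5)→(5,1)  cross = 4·1 − 5·33.5 = -163.5000; (r_i+r_j)·cross = 9·-163.5000 = -1471.5000
edge 1: (5,1)→(18.5,5.5)  cross = 5·5.5 − 18.5·1 = 9.0000; (r_i+r_j)·cross = 23.5·9.0000 = 211.5000
edge 2: (18.5,5.5)→(19,23)  cross = 18.5·23 − 19·5.5 = 321.0000; (r_i+r_j)·cross = 37.5·321.0000 = 12037.5000
edge 3: (19,23)→(4,33.5)  cross = 19·33.5 − 4·23 = 544.5000; (r_i+r_j)·cross = 23·544.5000 = 12523.5000
Σcross = 711.0000 → A = |Σcross|/2 = 355.5000 mm²
Σ(r_i+r_j)·cross = 23301.0000 → first moment M = |Σ|/6 = 3883.5000
R_c = M/A = 3883.5000/355.5000 = 10.9241 mm
θ = 147° = 2.565634 rad
V = θ·R_c·A = 2.565634·10.9241·355.5000 = 9963.640 mm³

Volume = 9963.640 mm³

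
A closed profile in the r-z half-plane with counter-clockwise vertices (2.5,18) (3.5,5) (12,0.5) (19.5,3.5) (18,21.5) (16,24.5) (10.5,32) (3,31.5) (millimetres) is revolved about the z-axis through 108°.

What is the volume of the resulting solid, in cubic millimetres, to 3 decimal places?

Profile (r,z), 8 vertices: (2.5,18) (3.5,5) (12,0.5) (19.5,3.5) (18,21.5) (16,24.5) (10.5,32) (3,31.5)
edge 0: (2.5,18)→(3.5,5)  cross = 2.5·5 − 3.5·18 = -50.5000; (r_i+r_j)·cross = 6·-50.5000 = -303.0000
edge 1: (3.5,5)→(12,0.5)  cross = 3.5·0.5 − 12·5 = -58.2500; (r_i+r_j)·cross = 15.5·-58.2500 = -902.8750
edge 2: (12,0.5)→(19.5,3.5)  cross = 12·3.5 − 19.5·0.5 = 32.2500; (r_i+r_j)·cross = 31.5·32.2500 = 1015.8750
edge 3: (19.5,3.5)→(18,21.5)  cross = 19.5·21.5 − 18·3.5 = 356.2500; (r_i+r_j)·cross = 37.5·356.2500 = 13359.3750
edge 4: (18,21.5)→(16,24.5)  cross = 18·24.5 − 16·21.5 = 97.0000; (r_i+r_j)·cross = 34·97.0000 = 3298.0000
edge 5: (16,24.5)→(10.5,32)  cross = 16·32 − 10.5·24.5 = 254.7500; (r_i+r_j)·cross = 26.5·254.7500 = 6750.8750
edge 6: (10.5,32)→(3,31.5)  cross = 10.5·31.5 − 3·32 = 234.7500; (r_i+r_j)·cross = 13.5·234.7500 = 3169.1250
edge 7: (3,31.5)→(2.5,18)  cross = 3·18 − 2.5·31.5 = -24.7500; (r_i+r_j)·cross = 5.5·-24.7500 = -136.1250
Σcross = 841.5000 → A = |Σcross|/2 = 420.7500 mm²
Σ(r_i+r_j)·cross = 26251.2500 → first moment M = |Σ|/6 = 4375.2083
R_c = M/A = 4375.2083/420.7500 = 10.3986 mm
θ = 108° = 1.884956 rad
V = θ·R_c·A = 1.884956·10.3986·420.7500 = 8247.073 mm³

Volume = 8247.073 mm³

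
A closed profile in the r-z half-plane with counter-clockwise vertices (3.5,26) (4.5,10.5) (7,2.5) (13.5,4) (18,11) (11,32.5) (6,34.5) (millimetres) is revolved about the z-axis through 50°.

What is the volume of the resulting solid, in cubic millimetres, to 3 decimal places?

Profile (r,z), 7 vertices: (3.5,26) (4.5,10.5) (7,2.5) (13.5,4) (18,11) (11,32.5) (6,34.5)
edge 0: (3.5,26)→(4.5,10.5)  cross = 3.5·10.5 − 4.5·26 = -80.2500; (r_i+r_j)·cross = 8·-80.2500 = -642.0000
edge 1: (4.5,10.5)→(7,2.5)  cross = 4.5·2.5 − 7·10.5 = -62.2500; (r_i+r_j)·cross = 11.5·-62.2500 = -715.8750
edge 2: (7,2.5)→(13.5,4)  cross = 7·4 − 13.5·2.5 = -5.7500; (r_i+r_j)·cross = 20.5·-5.7500 = -117.8750
edge 3: (13.5,4)→(18,11)  cross = 13.5·11 − 18·4 = 76.5000; (r_i+r_j)·cross = 31.5·76.5000 = 2409.7500
edge 4: (18,11)→(11,32.5)  cross = 18·32.5 − 11·11 = 464.0000; (r_i+r_j)·cross = 29·464.0000 = 13456.0000
edge 5: (11,32.5)→(6,34.5)  cross = 11·34.5 − 6·32.5 = 184.5000; (r_i+r_j)·cross = 17·184.5000 = 3136.5000
edge 6: (6,34.5)→(3.5,26)  cross = 6·26 − 3.5·34.5 = 35.2500; (r_i+r_j)·cross = 9.5·35.2500 = 334.8750
Σcross = 612.0000 → A = |Σcross|/2 = 306.0000 mm²
Σ(r_i+r_j)·cross = 17861.3750 → first moment M = |Σ|/6 = 2976.8958
R_c = M/A = 2976.8958/306.0000 = 9.7284 mm
θ = 50° = 0.872665 rad
V = θ·R_c·A = 0.872665·9.7284·306.0000 = 2597.832 mm³

Volume = 2597.832 mm³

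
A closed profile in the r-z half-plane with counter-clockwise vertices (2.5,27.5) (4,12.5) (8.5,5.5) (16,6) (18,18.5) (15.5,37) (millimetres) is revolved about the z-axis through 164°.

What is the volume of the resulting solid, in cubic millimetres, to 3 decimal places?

Volume = 10797.164 mm³

Profile (r,z), 6 vertices: (2.5,27.5) (4,12.5) (8.5,5.5) (16,6) (18,18.5) (15.5,37)
edge 0: (2.5,27.5)→(4,12.5)  cross = 2.5·12.5 − 4·27.5 = -78.7500; (r_i+r_j)·cross = 6.5·-78.7500 = -511.8750
edge 1: (4,12.5)→(8.5,5.5)  cross = 4·5.5 − 8.5·12.5 = -84.2500; (r_i+r_j)·cross = 12.5·-84.2500 = -1053.1250
edge 2: (8.5,5.5)→(16,6)  cross = 8.5·6 − 16·5.5 = -37.0000; (r_i+r_j)·cross = 24.5·-37.0000 = -906.5000
edge 3: (16,6)→(18,18.5)  cross = 16·18.5 − 18·6 = 188.0000; (r_i+r_j)·cross = 34·188.0000 = 6392.0000
edge 4: (18,18.5)→(15.5,37)  cross = 18·37 − 15.5·18.5 = 379.2500; (r_i+r_j)·cross = 33.5·379.2500 = 12704.8750
edge 5: (15.5,37)→(2.5,27.5)  cross = 15.5·27.5 − 2.5·37 = 333.7500; (r_i+r_j)·cross = 18·333.7500 = 6007.5000
Σcross = 701.0000 → A = |Σcross|/2 = 350.5000 mm²
Σ(r_i+r_j)·cross = 22632.8750 → first moment M = |Σ|/6 = 3772.1458
R_c = M/A = 3772.1458/350.5000 = 10.7622 mm
θ = 164° = 2.862340 rad
V = θ·R_c·A = 2.862340·10.7622·350.5000 = 10797.164 mm³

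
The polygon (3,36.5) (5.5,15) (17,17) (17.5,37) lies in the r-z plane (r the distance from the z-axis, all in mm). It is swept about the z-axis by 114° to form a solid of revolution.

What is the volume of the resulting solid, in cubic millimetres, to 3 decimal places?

Volume = 5736.234 mm³

Profile (r,z), 4 vertices: (3,36.5) (5.5,15) (17,17) (17.5,37)
edge 0: (3,36.5)→(5.5,15)  cross = 3·15 − 5.5·36.5 = -155.7500; (r_i+r_j)·cross = 8.5·-155.7500 = -1323.8750
edge 1: (5.5,15)→(17,17)  cross = 5.5·17 − 17·15 = -161.5000; (r_i+r_j)·cross = 22.5·-161.5000 = -3633.7500
edge 2: (17,17)→(17.5,37)  cross = 17·37 − 17.5·17 = 331.5000; (r_i+r_j)·cross = 34.5·331.5000 = 11436.7500
edge 3: (17.5,37)→(3,36.5)  cross = 17.5·36.5 − 3·37 = 527.7500; (r_i+r_j)·cross = 20.5·527.7500 = 10818.8750
Σcross = 542.0000 → A = |Σcross|/2 = 271.0000 mm²
Σ(r_i+r_j)·cross = 17298.0000 → first moment M = |Σ|/6 = 2883.0000
R_c = M/A = 2883.0000/271.0000 = 10.6384 mm
θ = 114° = 1.989675 rad
V = θ·R_c·A = 1.989675·10.6384·271.0000 = 5736.234 mm³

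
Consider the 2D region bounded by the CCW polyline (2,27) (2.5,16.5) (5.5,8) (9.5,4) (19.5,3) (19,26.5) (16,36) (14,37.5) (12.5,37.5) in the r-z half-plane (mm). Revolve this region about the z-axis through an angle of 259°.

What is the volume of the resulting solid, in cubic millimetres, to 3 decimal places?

Volume = 24116.725 mm³

Profile (r,z), 9 vertices: (2,27) (2.5,16.5) (5.5,8) (9.5,4) (19.5,3) (19,26.5) (16,36) (14,37.5) (12.5,37.5)
edge 0: (2,27)→(2.5,16.5)  cross = 2·16.5 − 2.5·27 = -34.5000; (r_i+r_j)·cross = 4.5·-34.5000 = -155.2500
edge 1: (2.5,16.5)→(5.5,8)  cross = 2.5·8 − 5.5·16.5 = -70.7500; (r_i+r_j)·cross = 8·-70.7500 = -566.0000
edge 2: (5.5,8)→(9.5,4)  cross = 5.5·4 − 9.5·8 = -54.0000; (r_i+r_j)·cross = 15·-54.0000 = -810.0000
edge 3: (9.5,4)→(19.5,3)  cross = 9.5·3 − 19.5·4 = -49.5000; (r_i+r_j)·cross = 29·-49.5000 = -1435.5000
edge 4: (19.5,3)→(19,26.5)  cross = 19.5·26.5 − 19·3 = 459.7500; (r_i+r_j)·cross = 38.5·459.7500 = 17700.3750
edge 5: (19,26.5)→(16,36)  cross = 19·36 − 16·26.5 = 260.0000; (r_i+r_j)·cross = 35·260.0000 = 9100.0000
edge 6: (16,36)→(14,37.5)  cross = 16·37.5 − 14·36 = 96.0000; (r_i+r_j)·cross = 30·96.0000 = 2880.0000
edge 7: (14,37.5)→(12.5,37.5)  cross = 14·37.5 − 12.5·37.5 = 56.2500; (r_i+r_j)·cross = 26.5·56.2500 = 1490.6250
edge 8: (12.5,37.5)→(2,27)  cross = 12.5·27 − 2·37.5 = 262.5000; (r_i+r_j)·cross = 14.5·262.5000 = 3806.2500
Σcross = 925.7500 → A = |Σcross|/2 = 462.8750 mm²
Σ(r_i+r_j)·cross = 32010.5000 → first moment M = |Σ|/6 = 5335.0833
R_c = M/A = 5335.0833/462.8750 = 11.5260 mm
θ = 259° = 4.520403 rad
V = θ·R_c·A = 4.520403·11.5260·462.8750 = 24116.725 mm³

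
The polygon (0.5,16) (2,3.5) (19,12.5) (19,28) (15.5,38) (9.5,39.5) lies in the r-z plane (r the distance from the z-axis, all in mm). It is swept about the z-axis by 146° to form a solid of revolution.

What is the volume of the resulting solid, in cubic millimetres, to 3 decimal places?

Profile (r,z), 6 vertices: (0.5,16) (2,3.5) (19,12.5) (19,28) (15.5,38) (9.5,39.5)
edge 0: (0.5,16)→(2,3.5)  cross = 0.5·3.5 − 2·16 = -30.2500; (r_i+r_j)·cross = 2.5·-30.2500 = -75.6250
edge 1: (2,3.5)→(19,12.5)  cross = 2·12.5 − 19·3.5 = -41.5000; (r_i+r_j)·cross = 21·-41.5000 = -871.5000
edge 2: (19,12.5)→(19,28)  cross = 19·28 − 19·12.5 = 294.5000; (r_i+r_j)·cross = 38·294.5000 = 11191.0000
edge 3: (19,28)→(15.5,38)  cross = 19·38 − 15.5·28 = 288.0000; (r_i+r_j)·cross = 34.5·288.0000 = 9936.0000
edge 4: (15.5,38)→(9.5,39.5)  cross = 15.5·39.5 − 9.5·38 = 251.2500; (r_i+r_j)·cross = 25·251.2500 = 6281.2500
edge 5: (9.5,39.5)→(0.5,16)  cross = 9.5·16 − 0.5·39.5 = 132.2500; (r_i+r_j)·cross = 10·132.2500 = 1322.5000
Σcross = 894.2500 → A = |Σcross|/2 = 447.1250 mm²
Σ(r_i+r_j)·cross = 27783.6250 → first moment M = |Σ|/6 = 4630.6042
R_c = M/A = 4630.6042/447.1250 = 10.3564 mm
θ = 146° = 2.548181 rad
V = θ·R_c·A = 2.548181·10.3564·447.1250 = 11799.616 mm³

Volume = 11799.616 mm³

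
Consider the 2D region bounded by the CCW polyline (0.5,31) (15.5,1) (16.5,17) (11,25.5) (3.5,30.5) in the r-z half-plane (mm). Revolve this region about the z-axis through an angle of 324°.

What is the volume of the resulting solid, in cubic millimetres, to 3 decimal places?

Profile (r,z), 5 vertices: (0.5,31) (15.5,1) (16.5,17) (11,25.5) (3.5,30.5)
edge 0: (0.5,31)→(15.5,1)  cross = 0.5·1 − 15.5·31 = -480.0000; (r_i+r_j)·cross = 16·-480.0000 = -7680.0000
edge 1: (15.5,1)→(16.5,17)  cross = 15.5·17 − 16.5·1 = 247.0000; (r_i+r_j)·cross = 32·247.0000 = 7904.0000
edge 2: (16.5,17)→(11,25.5)  cross = 16.5·25.5 − 11·17 = 233.7500; (r_i+r_j)·cross = 27.5·233.7500 = 6428.1250
edge 3: (11,25.5)→(3.5,30.5)  cross = 11·30.5 − 3.5·25.5 = 246.2500; (r_i+r_j)·cross = 14.5·246.2500 = 3570.6250
edge 4: (3.5,30.5)→(0.5,31)  cross = 3.5·31 − 0.5·30.5 = 93.2500; (r_i+r_j)·cross = 4·93.2500 = 373.0000
Σcross = 340.2500 → A = |Σcross|/2 = 170.1250 mm²
Σ(r_i+r_j)·cross = 10595.7500 → first moment M = |Σ|/6 = 1765.9583
R_c = M/A = 1765.9583/170.1250 = 10.3804 mm
θ = 324° = 5.654867 rad
V = θ·R_c·A = 5.654867·10.3804·170.1250 = 9986.259 mm³

Volume = 9986.259 mm³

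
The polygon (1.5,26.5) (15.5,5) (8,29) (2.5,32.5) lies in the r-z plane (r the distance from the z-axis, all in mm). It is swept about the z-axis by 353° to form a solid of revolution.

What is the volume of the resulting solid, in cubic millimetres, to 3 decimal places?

Profile (r,z), 4 vertices: (1.5,26.5) (15.5,5) (8,29) (2.5,32.5)
edge 0: (1.5,26.5)→(15.5,5)  cross = 1.5·5 − 15.5·26.5 = -403.2500; (r_i+r_j)·cross = 17·-403.2500 = -6855.2500
edge 1: (15.5,5)→(8,29)  cross = 15.5·29 − 8·5 = 409.5000; (r_i+r_j)·cross = 23.5·409.5000 = 9623.2500
edge 2: (8,29)→(2.5,32.5)  cross = 8·32.5 − 2.5·29 = 187.5000; (r_i+r_j)·cross = 10.5·187.5000 = 1968.7500
edge 3: (2.5,32.5)→(1.5,26.5)  cross = 2.5·26.5 − 1.5·32.5 = 17.5000; (r_i+r_j)·cross = 4·17.5000 = 70.0000
Σcross = 211.2500 → A = |Σcross|/2 = 105.6250 mm²
Σ(r_i+r_j)·cross = 4806.7500 → first moment M = |Σ|/6 = 801.1250
R_c = M/A = 801.1250/105.6250 = 7.5846 mm
θ = 353° = 6.161012 rad
V = θ·R_c·A = 6.161012·7.5846·105.6250 = 4935.741 mm³

Volume = 4935.741 mm³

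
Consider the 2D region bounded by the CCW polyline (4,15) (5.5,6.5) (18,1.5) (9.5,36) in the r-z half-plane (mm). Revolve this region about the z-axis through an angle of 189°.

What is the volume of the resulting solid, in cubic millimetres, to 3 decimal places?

Profile (r,z), 4 vertices: (4,15) (5.5,6.5) (18,1.5) (9.5,36)
edge 0: (4,15)→(5.5,6.5)  cross = 4·6.5 − 5.5·15 = -56.5000; (r_i+r_j)·cross = 9.5·-56.5000 = -536.7500
edge 1: (5.5,6.5)→(18,1.5)  cross = 5.5·1.5 − 18·6.5 = -108.7500; (r_i+r_j)·cross = 23.5·-108.7500 = -2555.6250
edge 2: (18,1.5)→(9.5,36)  cross = 18·36 − 9.5·1.5 = 633.7500; (r_i+r_j)·cross = 27.5·633.7500 = 17428.1250
edge 3: (9.5,36)→(4,15)  cross = 9.5·15 − 4·36 = -1.5000; (r_i+r_j)·cross = 13.5·-1.5000 = -20.2500
Σcross = 467.0000 → A = |Σcross|/2 = 233.5000 mm²
Σ(r_i+r_j)·cross = 14315.5000 → first moment M = |Σ|/6 = 2385.9167
R_c = M/A = 2385.9167/233.5000 = 10.2181 mm
θ = 189° = 3.298672 rad
V = θ·R_c·A = 3.298672·10.2181·233.5000 = 7870.357 mm³

Volume = 7870.357 mm³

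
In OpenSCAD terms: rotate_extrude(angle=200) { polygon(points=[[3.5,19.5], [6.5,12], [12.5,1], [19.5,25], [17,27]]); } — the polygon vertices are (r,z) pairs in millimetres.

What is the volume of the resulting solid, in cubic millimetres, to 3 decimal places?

Profile (r,z), 5 vertices: (3.5,19.5) (6.5,12) (12.5,1) (19.5,25) (17,27)
edge 0: (3.5,19.5)→(6.5,12)  cross = 3.5·12 − 6.5·19.5 = -84.7500; (r_i+r_j)·cross = 10·-84.7500 = -847.5000
edge 1: (6.5,12)→(12.5,1)  cross = 6.5·1 − 12.5·12 = -143.5000; (r_i+r_j)·cross = 19·-143.5000 = -2726.5000
edge 2: (12.5,1)→(19.5,25)  cross = 12.5·25 − 19.5·1 = 293.0000; (r_i+r_j)·cross = 32·293.0000 = 9376.0000
edge 3: (19.5,25)→(17,27)  cross = 19.5·27 − 17·25 = 101.5000; (r_i+r_j)·cross = 36.5·101.5000 = 3704.7500
edge 4: (17,27)→(3.5,19.5)  cross = 17·19.5 − 3.5·27 = 237.0000; (r_i+r_j)·cross = 20.5·237.0000 = 4858.5000
Σcross = 403.2500 → A = |Σcross|/2 = 201.6250 mm²
Σ(r_i+r_j)·cross = 14365.2500 → first moment M = |Σ|/6 = 2394.2083
R_c = M/A = 2394.2083/201.6250 = 11.8746 mm
θ = 200° = 3.490659 rad
V = θ·R_c·A = 3.490659·11.8746·201.6250 = 8357.364 mm³

Volume = 8357.364 mm³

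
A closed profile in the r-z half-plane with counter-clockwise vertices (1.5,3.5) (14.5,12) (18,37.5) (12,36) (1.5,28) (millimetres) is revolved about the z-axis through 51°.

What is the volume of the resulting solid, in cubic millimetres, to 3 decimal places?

Volume = 2932.141 mm³

Profile (r,z), 5 vertices: (1.5,3.5) (14.5,12) (18,37.5) (12,36) (1.5,28)
edge 0: (1.5,3.5)→(14.5,12)  cross = 1.5·12 − 14.5·3.5 = -32.7500; (r_i+r_j)·cross = 16·-32.7500 = -524.0000
edge 1: (14.5,12)→(18,37.5)  cross = 14.5·37.5 − 18·12 = 327.7500; (r_i+r_j)·cross = 32.5·327.7500 = 10651.8750
edge 2: (18,37.5)→(12,36)  cross = 18·36 − 12·37.5 = 198.0000; (r_i+r_j)·cross = 30·198.0000 = 5940.0000
edge 3: (12,36)→(1.5,28)  cross = 12·28 − 1.5·36 = 282.0000; (r_i+r_j)·cross = 13.5·282.0000 = 3807.0000
edge 4: (1.5,28)→(1.5,3.5)  cross = 1.5·3.5 − 1.5·28 = -36.7500; (r_i+r_j)·cross = 3·-36.7500 = -110.2500
Σcross = 738.2500 → A = |Σcross|/2 = 369.1250 mm²
Σ(r_i+r_j)·cross = 19764.6250 → first moment M = |Σ|/6 = 3294.1042
R_c = M/A = 3294.1042/369.1250 = 8.9241 mm
θ = 51° = 0.890118 rad
V = θ·R_c·A = 0.890118·8.9241·369.1250 = 2932.141 mm³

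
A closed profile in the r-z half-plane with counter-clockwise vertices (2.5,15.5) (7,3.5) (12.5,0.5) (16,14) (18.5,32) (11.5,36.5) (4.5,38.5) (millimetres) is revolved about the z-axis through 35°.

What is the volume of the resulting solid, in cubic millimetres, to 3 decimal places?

Profile (r,z), 7 vertices: (2.5,15.5) (7,3.5) (12.5,0.5) (16,14) (18.5,32) (11.5,36.5) (4.5,38.5)
edge 0: (2.5,15.5)→(7,3.5)  cross = 2.5·3.5 − 7·15.5 = -99.7500; (r_i+r_j)·cross = 9.5·-99.7500 = -947.6250
edge 1: (7,3.5)→(12.5,0.5)  cross = 7·0.5 − 12.5·3.5 = -40.2500; (r_i+r_j)·cross = 19.5·-40.2500 = -784.8750
edge 2: (12.5,0.5)→(16,14)  cross = 12.5·14 − 16·0.5 = 167.0000; (r_i+r_j)·cross = 28.5·167.0000 = 4759.5000
edge 3: (16,14)→(18.5,32)  cross = 16·32 − 18.5·14 = 253.0000; (r_i+r_j)·cross = 34.5·253.0000 = 8728.5000
edge 4: (18.5,32)→(11.5,36.5)  cross = 18.5·36.5 − 11.5·32 = 307.2500; (r_i+r_j)·cross = 30·307.2500 = 9217.5000
edge 5: (11.5,36.5)→(4.5,38.5)  cross = 11.5·38.5 − 4.5·36.5 = 278.5000; (r_i+r_j)·cross = 16·278.5000 = 4456.0000
edge 6: (4.5,38.5)→(2.5,15.5)  cross = 4.5·15.5 − 2.5·38.5 = -26.5000; (r_i+r_j)·cross = 7·-26.5000 = -185.5000
Σcross = 839.2500 → A = |Σcross|/2 = 419.6250 mm²
Σ(r_i+r_j)·cross = 25243.5000 → first moment M = |Σ|/6 = 4207.2500
R_c = M/A = 4207.2500/419.6250 = 10.0262 mm
θ = 35° = 0.610865 rad
V = θ·R_c·A = 0.610865·10.0262·419.6250 = 2570.063 mm³

Volume = 2570.063 mm³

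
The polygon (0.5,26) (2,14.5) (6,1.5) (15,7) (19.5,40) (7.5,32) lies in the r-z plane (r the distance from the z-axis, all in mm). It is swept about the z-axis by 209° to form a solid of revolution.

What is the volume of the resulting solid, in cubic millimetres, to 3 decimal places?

Profile (r,z), 6 vertices: (0.5,26) (2,14.5) (6,1.5) (15,7) (19.5,40) (7.5,32)
edge 0: (0.5,26)→(2,14.5)  cross = 0.5·14.5 − 2·26 = -44.7500; (r_i+r_j)·cross = 2.5·-44.7500 = -111.8750
edge 1: (2,14.5)→(6,1.5)  cross = 2·1.5 − 6·14.5 = -84.0000; (r_i+r_j)·cross = 8·-84.0000 = -672.0000
edge 2: (6,1.5)→(15,7)  cross = 6·7 − 15·1.5 = 19.5000; (r_i+r_j)·cross = 21·19.5000 = 409.5000
edge 3: (15,7)→(19.5,40)  cross = 15·40 − 19.5·7 = 463.5000; (r_i+r_j)·cross = 34.5·463.5000 = 15990.7500
edge 4: (19.5,40)→(7.5,32)  cross = 19.5·32 − 7.5·40 = 324.0000; (r_i+r_j)·cross = 27·324.0000 = 8748.0000
edge 5: (7.5,32)→(0.5,26)  cross = 7.5·26 − 0.5·32 = 179.0000; (r_i+r_j)·cross = 8·179.0000 = 1432.0000
Σcross = 857.2500 → A = |Σcross|/2 = 428.6250 mm²
Σ(r_i+r_j)·cross = 25796.3750 → first moment M = |Σ|/6 = 4299.3958
R_c = M/A = 4299.3958/428.6250 = 10.0307 mm
θ = 209° = 3.647738 rad
V = θ·R_c·A = 3.647738·10.0307·428.6250 = 15683.070 mm³

Volume = 15683.070 mm³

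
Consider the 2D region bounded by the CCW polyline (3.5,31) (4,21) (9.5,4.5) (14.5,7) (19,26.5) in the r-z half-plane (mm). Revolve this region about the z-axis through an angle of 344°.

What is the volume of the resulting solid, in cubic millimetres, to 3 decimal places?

Volume = 16794.501 mm³

Profile (r,z), 5 vertices: (3.5,31) (4,21) (9.5,4.5) (14.5,7) (19,26.5)
edge 0: (3.5,31)→(4,21)  cross = 3.5·21 − 4·31 = -50.5000; (r_i+r_j)·cross = 7.5·-50.5000 = -378.7500
edge 1: (4,21)→(9.5,4.5)  cross = 4·4.5 − 9.5·21 = -181.5000; (r_i+r_j)·cross = 13.5·-181.5000 = -2450.2500
edge 2: (9.5,4.5)→(14.5,7)  cross = 9.5·7 − 14.5·4.5 = 1.2500; (r_i+r_j)·cross = 24·1.2500 = 30.0000
edge 3: (14.5,7)→(19,26.5)  cross = 14.5·26.5 − 19·7 = 251.2500; (r_i+r_j)·cross = 33.5·251.2500 = 8416.8750
edge 4: (19,26.5)→(3.5,31)  cross = 19·31 − 3.5·26.5 = 496.2500; (r_i+r_j)·cross = 22.5·496.2500 = 11165.6250
Σcross = 516.7500 → A = |Σcross|/2 = 258.3750 mm²
Σ(r_i+r_j)·cross = 16783.5000 → first moment M = |Σ|/6 = 2797.2500
R_c = M/A = 2797.2500/258.3750 = 10.8263 mm
θ = 344° = 6.003933 rad
V = θ·R_c·A = 6.003933·10.8263·258.3750 = 16794.501 mm³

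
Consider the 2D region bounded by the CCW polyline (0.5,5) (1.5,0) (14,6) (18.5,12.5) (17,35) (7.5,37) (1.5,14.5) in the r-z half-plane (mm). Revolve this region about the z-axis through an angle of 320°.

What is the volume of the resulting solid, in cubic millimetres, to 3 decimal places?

Volume = 25231.411 mm³

Profile (r,z), 7 vertices: (0.5,5) (1.5,0) (14,6) (18.5,12.5) (17,35) (7.5,37) (1.5,14.5)
edge 0: (0.5,5)→(1.5,0)  cross = 0.5·0 − 1.5·5 = -7.5000; (r_i+r_j)·cross = 2·-7.5000 = -15.0000
edge 1: (1.5,0)→(14,6)  cross = 1.5·6 − 14·0 = 9.0000; (r_i+r_j)·cross = 15.5·9.0000 = 139.5000
edge 2: (14,6)→(18.5,12.5)  cross = 14·12.5 − 18.5·6 = 64.0000; (r_i+r_j)·cross = 32.5·64.0000 = 2080.0000
edge 3: (18.5,12.5)→(17,35)  cross = 18.5·35 − 17·12.5 = 435.0000; (r_i+r_j)·cross = 35.5·435.0000 = 15442.5000
edge 4: (17,35)→(7.5,37)  cross = 17·37 − 7.5·35 = 366.5000; (r_i+r_j)·cross = 24.5·366.5000 = 8979.2500
edge 5: (7.5,37)→(1.5,14.5)  cross = 7.5·14.5 − 1.5·37 = 53.2500; (r_i+r_j)·cross = 9·53.2500 = 479.2500
edge 6: (1.5,14.5)→(0.5,5)  cross = 1.5·5 − 0.5·14.5 = 0.2500; (r_i+r_j)·cross = 2·0.2500 = 0.5000
Σcross = 920.5000 → A = |Σcross|/2 = 460.2500 mm²
Σ(r_i+r_j)·cross = 27106.0000 → first moment M = |Σ|/6 = 4517.6667
R_c = M/A = 4517.6667/460.2500 = 9.8157 mm
θ = 320° = 5.585054 rad
V = θ·R_c·A = 5.585054·9.8157·460.2500 = 25231.411 mm³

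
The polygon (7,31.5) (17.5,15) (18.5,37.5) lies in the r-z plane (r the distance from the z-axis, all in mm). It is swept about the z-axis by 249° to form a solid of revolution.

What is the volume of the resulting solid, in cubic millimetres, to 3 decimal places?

Profile (r,z), 3 vertices: (7,31.5) (17.5,15) (18.5,37.5)
edge 0: (7,31.5)→(17.5,15)  cross = 7·15 − 17.5·31.5 = -446.2500; (r_i+r_j)·cross = 24.5·-446.2500 = -10933.1250
edge 1: (17.5,15)→(18.5,37.5)  cross = 17.5·37.5 − 18.5·15 = 378.7500; (r_i+r_j)·cross = 36·378.7500 = 13635.0000
edge 2: (18.5,37.5)→(7,31.5)  cross = 18.5·31.5 − 7·37.5 = 320.2500; (r_i+r_j)·cross = 25.5·320.2500 = 8166.3750
Σcross = 252.7500 → A = |Σcross|/2 = 126.3750 mm²
Σ(r_i+r_j)·cross = 10868.2500 → first moment M = |Σ|/6 = 1811.3750
R_c = M/A = 1811.3750/126.3750 = 14.3333 mm
θ = 249° = 4.345870 rad
V = θ·R_c·A = 4.345870·14.3333·126.3750 = 7872.000 mm³

Volume = 7872.000 mm³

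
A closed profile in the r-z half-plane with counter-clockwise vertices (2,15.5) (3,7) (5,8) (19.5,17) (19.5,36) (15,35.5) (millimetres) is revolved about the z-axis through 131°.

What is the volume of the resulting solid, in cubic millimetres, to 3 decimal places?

Volume = 7795.655 mm³

Profile (r,z), 6 vertices: (2,15.5) (3,7) (5,8) (19.5,17) (19.5,36) (15,35.5)
edge 0: (2,15.5)→(3,7)  cross = 2·7 − 3·15.5 = -32.5000; (r_i+r_j)·cross = 5·-32.5000 = -162.5000
edge 1: (3,7)→(5,8)  cross = 3·8 − 5·7 = -11.0000; (r_i+r_j)·cross = 8·-11.0000 = -88.0000
edge 2: (5,8)→(19.5,17)  cross = 5·17 − 19.5·8 = -71.0000; (r_i+r_j)·cross = 24.5·-71.0000 = -1739.5000
edge 3: (19.5,17)→(19.5,36)  cross = 19.5·36 − 19.5·17 = 370.5000; (r_i+r_j)·cross = 39·370.5000 = 14449.5000
edge 4: (19.5,36)→(15,35.5)  cross = 19.5·35.5 − 15·36 = 152.2500; (r_i+r_j)·cross = 34.5·152.2500 = 5252.6250
edge 5: (15,35.5)→(2,15.5)  cross = 15·15.5 − 2·35.5 = 161.5000; (r_i+r_j)·cross = 17·161.5000 = 2745.5000
Σcross = 569.7500 → A = |Σcross|/2 = 284.8750 mm²
Σ(r_i+r_j)·cross = 20457.6250 → first moment M = |Σ|/6 = 3409.6042
R_c = M/A = 3409.6042/284.8750 = 11.9688 mm
θ = 131° = 2.286381 rad
V = θ·R_c·A = 2.286381·11.9688·284.8750 = 7795.655 mm³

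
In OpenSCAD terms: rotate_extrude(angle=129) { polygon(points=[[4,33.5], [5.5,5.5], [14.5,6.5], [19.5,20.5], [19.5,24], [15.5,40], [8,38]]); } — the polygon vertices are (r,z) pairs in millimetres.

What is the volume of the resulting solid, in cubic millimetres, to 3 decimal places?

Profile (r,z), 7 vertices: (4,33.5) (5.5,5.5) (14.5,6.5) (19.5,20.5) (19.5,24) (15.5,40) (8,38)
edge 0: (4,33.5)→(5.5,5.5)  cross = 4·5.5 − 5.5·33.5 = -162.2500; (r_i+r_j)·cross = 9.5·-162.2500 = -1541.3750
edge 1: (5.5,5.5)→(14.5,6.5)  cross = 5.5·6.5 − 14.5·5.5 = -44.0000; (r_i+r_j)·cross = 20·-44.0000 = -880.0000
edge 2: (14.5,6.5)→(19.5,20.5)  cross = 14.5·20.5 − 19.5·6.5 = 170.5000; (r_i+r_j)·cross = 34·170.5000 = 5797.0000
edge 3: (19.5,20.5)→(19.5,24)  cross = 19.5·24 − 19.5·20.5 = 68.2500; (r_i+r_j)·cross = 39·68.2500 = 2661.7500
edge 4: (19.5,24)→(15.5,40)  cross = 19.5·40 − 15.5·24 = 408.0000; (r_i+r_j)·cross = 35·408.0000 = 14280.0000
edge 5: (15.5,40)→(8,38)  cross = 15.5·38 − 8·40 = 269.0000; (r_i+r_j)·cross = 23.5·269.0000 = 6321.5000
edge 6: (8,38)→(4,33.5)  cross = 8·33.5 − 4·38 = 116.0000; (r_i+r_j)·cross = 12·116.0000 = 1392.0000
Σcross = 825.5000 → A = |Σcross|/2 = 412.7500 mm²
Σ(r_i+r_j)·cross = 28030.8750 → first moment M = |Σ|/6 = 4671.8125
R_c = M/A = 4671.8125/412.7500 = 11.3187 mm
θ = 129° = 2.251475 rad
V = θ·R_c·A = 2.251475·11.3187·412.7500 = 10518.468 mm³

Volume = 10518.468 mm³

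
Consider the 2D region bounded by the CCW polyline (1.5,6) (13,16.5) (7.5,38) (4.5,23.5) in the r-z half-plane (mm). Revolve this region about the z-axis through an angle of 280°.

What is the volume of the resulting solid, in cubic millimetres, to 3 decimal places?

Profile (r,z), 4 vertices: (1.5,6) (13,16.5) (7.5,38) (4.5,23.5)
edge 0: (1.5,6)→(13,16.5)  cross = 1.5·16.5 − 13·6 = -53.2500; (r_i+r_j)·cross = 14.5·-53.2500 = -772.1250
edge 1: (13,16.5)→(7.5,38)  cross = 13·38 − 7.5·16.5 = 370.2500; (r_i+r_j)·cross = 20.5·370.2500 = 7590.1250
edge 2: (7.5,38)→(4.5,23.5)  cross = 7.5·23.5 − 4.5·38 = 5.2500; (r_i+r_j)·cross = 12·5.2500 = 63.0000
edge 3: (4.5,23.5)→(1.5,6)  cross = 4.5·6 − 1.5·23.5 = -8.2500; (r_i+r_j)·cross = 6·-8.2500 = -49.5000
Σcross = 314.0000 → A = |Σcross|/2 = 157.0000 mm²
Σ(r_i+r_j)·cross = 6831.5000 → first moment M = |Σ|/6 = 1138.5833
R_c = M/A = 1138.5833/157.0000 = 7.2521 mm
θ = 280° = 4.886922 rad
V = θ·R_c·A = 4.886922·7.2521·157.0000 = 5564.168 mm³

Volume = 5564.168 mm³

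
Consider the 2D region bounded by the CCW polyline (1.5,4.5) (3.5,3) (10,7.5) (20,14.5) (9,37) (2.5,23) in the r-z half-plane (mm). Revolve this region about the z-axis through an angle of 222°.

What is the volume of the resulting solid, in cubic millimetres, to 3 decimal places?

Profile (r,z), 6 vertices: (1.5,4.5) (3.5,3) (10,7.5) (20,14.5) (9,37) (2.5,23)
edge 0: (1.5,4.5)→(3.5,3)  cross = 1.5·3 − 3.5·4.5 = -11.2500; (r_i+r_j)·cross = 5·-11.2500 = -56.2500
edge 1: (3.5,3)→(10,7.5)  cross = 3.5·7.5 − 10·3 = -3.7500; (r_i+r_j)·cross = 13.5·-3.7500 = -50.6250
edge 2: (10,7.5)→(20,14.5)  cross = 10·14.5 − 20·7.5 = -5.0000; (r_i+r_j)·cross = 30·-5.0000 = -150.0000
edge 3: (20,14.5)→(9,37)  cross = 20·37 − 9·14.5 = 609.5000; (r_i+r_j)·cross = 29·609.5000 = 17675.5000
edge 4: (9,37)→(2.5,23)  cross = 9·23 − 2.5·37 = 114.5000; (r_i+r_j)·cross = 11.5·114.5000 = 1316.7500
edge 5: (2.5,23)→(1.5,4.5)  cross = 2.5·4.5 − 1.5·23 = -23.2500; (r_i+r_j)·cross = 4·-23.2500 = -93.0000
Σcross = 680.7500 → A = |Σcross|/2 = 340.3750 mm²
Σ(r_i+r_j)·cross = 18642.3750 → first moment M = |Σ|/6 = 3107.0625
R_c = M/A = 3107.0625/340.3750 = 9.1284 mm
θ = 222° = 3.874631 rad
V = θ·R_c·A = 3.874631·9.1284·340.3750 = 12038.720 mm³

Volume = 12038.720 mm³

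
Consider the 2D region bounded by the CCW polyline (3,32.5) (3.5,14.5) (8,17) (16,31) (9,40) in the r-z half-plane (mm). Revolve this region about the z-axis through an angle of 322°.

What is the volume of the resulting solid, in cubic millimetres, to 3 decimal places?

Profile (r,z), 5 vertices: (3,32.5) (3.5,14.5) (8,17) (16,31) (9,40)
edge 0: (3,32.5)→(3.5,14.5)  cross = 3·14.5 − 3.5·32.5 = -70.2500; (r_i+r_j)·cross = 6.5·-70.2500 = -456.6250
edge 1: (3.5,14.5)→(8,17)  cross = 3.5·17 − 8·14.5 = -56.5000; (r_i+r_j)·cross = 11.5·-56.5000 = -649.7500
edge 2: (8,17)→(16,31)  cross = 8·31 − 16·17 = -24.0000; (r_i+r_j)·cross = 24·-24.0000 = -576.0000
edge 3: (16,31)→(9,40)  cross = 16·40 − 9·31 = 361.0000; (r_i+r_j)·cross = 25·361.0000 = 9025.0000
edge 4: (9,40)→(3,32.5)  cross = 9·32.5 − 3·40 = 172.5000; (r_i+r_j)·cross = 12·172.5000 = 2070.0000
Σcross = 382.7500 → A = |Σcross|/2 = 191.3750 mm²
Σ(r_i+r_j)·cross = 9412.6250 → first moment M = |Σ|/6 = 1568.7708
R_c = M/A = 1568.7708/191.3750 = 8.1974 mm
θ = 322° = 5.619960 rad
V = θ·R_c·A = 5.619960·8.1974·191.3750 = 8816.430 mm³

Volume = 8816.430 mm³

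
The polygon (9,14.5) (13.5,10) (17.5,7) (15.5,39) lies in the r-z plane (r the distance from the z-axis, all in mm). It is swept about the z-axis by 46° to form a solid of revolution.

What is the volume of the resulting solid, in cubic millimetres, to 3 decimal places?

Volume = 1468.415 mm³

Profile (r,z), 4 vertices: (9,14.5) (13.5,10) (17.5,7) (15.5,39)
edge 0: (9,14.5)→(13.5,10)  cross = 9·10 − 13.5·14.5 = -105.7500; (r_i+r_j)·cross = 22.5·-105.7500 = -2379.3750
edge 1: (13.5,10)→(17.5,7)  cross = 13.5·7 − 17.5·10 = -80.5000; (r_i+r_j)·cross = 31·-80.5000 = -2495.5000
edge 2: (17.5,7)→(15.5,39)  cross = 17.5·39 − 15.5·7 = 574.0000; (r_i+r_j)·cross = 33·574.0000 = 18942.0000
edge 3: (15.5,39)→(9,14.5)  cross = 15.5·14.5 − 9·39 = -126.2500; (r_i+r_j)·cross = 24.5·-126.2500 = -3093.1250
Σcross = 261.5000 → A = |Σcross|/2 = 130.7500 mm²
Σ(r_i+r_j)·cross = 10974.0000 → first moment M = |Σ|/6 = 1829.0000
R_c = M/A = 1829.0000/130.7500 = 13.9885 mm
θ = 46° = 0.802851 rad
V = θ·R_c·A = 0.802851·13.9885·130.7500 = 1468.415 mm³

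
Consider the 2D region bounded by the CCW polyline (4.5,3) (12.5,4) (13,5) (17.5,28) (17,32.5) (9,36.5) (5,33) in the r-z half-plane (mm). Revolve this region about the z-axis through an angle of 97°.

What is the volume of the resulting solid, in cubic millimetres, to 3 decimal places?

Profile (r,z), 7 vertices: (4.5,3) (12.5,4) (13,5) (17.5,28) (17,32.5) (9,36.5) (5,33)
edge 0: (4.5,3)→(12.5,4)  cross = 4.5·4 − 12.5·3 = -19.5000; (r_i+r_j)·cross = 17·-19.5000 = -331.5000
edge 1: (12.5,4)→(13,5)  cross = 12.5·5 − 13·4 = 10.5000; (r_i+r_j)·cross = 25.5·10.5000 = 267.7500
edge 2: (13,5)→(17.5,28)  cross = 13·28 − 17.5·5 = 276.5000; (r_i+r_j)·cross = 30.5·276.5000 = 8433.2500
edge 3: (17.5,28)→(17,32.5)  cross = 17.5·32.5 − 17·28 = 92.7500; (r_i+r_j)·cross = 34.5·92.7500 = 3199.8750
edge 4: (17,32.5)→(9,36.5)  cross = 17·36.5 − 9·32.5 = 328.0000; (r_i+r_j)·cross = 26·328.0000 = 8528.0000
edge 5: (9,36.5)→(5,33)  cross = 9·33 − 5·36.5 = 114.5000; (r_i+r_j)·cross = 14·114.5000 = 1603.0000
edge 6: (5,33)→(4.5,3)  cross = 5·3 − 4.5·33 = -133.5000; (r_i+r_j)·cross = 9.5·-133.5000 = -1268.2500
Σcross = 669.2500 → A = |Σcross|/2 = 334.6250 mm²
Σ(r_i+r_j)·cross = 20432.1250 → first moment M = |Σ|/6 = 3405.3542
R_c = M/A = 3405.3542/334.6250 = 10.1766 mm
θ = 97° = 1.692969 rad
V = θ·R_c·A = 1.692969·10.1766·334.6250 = 5765.160 mm³

Volume = 5765.160 mm³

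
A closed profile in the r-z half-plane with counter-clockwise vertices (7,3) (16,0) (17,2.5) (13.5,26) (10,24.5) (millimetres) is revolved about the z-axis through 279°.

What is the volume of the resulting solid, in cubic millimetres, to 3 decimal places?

Volume = 9677.866 mm³

Profile (r,z), 5 vertices: (7,3) (16,0) (17,2.5) (13.5,26) (10,24.5)
edge 0: (7,3)→(16,0)  cross = 7·0 − 16·3 = -48.0000; (r_i+r_j)·cross = 23·-48.0000 = -1104.0000
edge 1: (16,0)→(17,2.5)  cross = 16·2.5 − 17·0 = 40.0000; (r_i+r_j)·cross = 33·40.0000 = 1320.0000
edge 2: (17,2.5)→(13.5,26)  cross = 17·26 − 13.5·2.5 = 408.2500; (r_i+r_j)·cross = 30.5·408.2500 = 12451.6250
edge 3: (13.5,26)→(10,24.5)  cross = 13.5·24.5 − 10·26 = 70.7500; (r_i+r_j)·cross = 23.5·70.7500 = 1662.6250
edge 4: (10,24.5)→(7,3)  cross = 10·3 − 7·24.5 = -141.5000; (r_i+r_j)·cross = 17·-141.5000 = -2405.5000
Σcross = 329.5000 → A = |Σcross|/2 = 164.7500 mm²
Σ(r_i+r_j)·cross = 11924.7500 → first moment M = |Σ|/6 = 1987.4583
R_c = M/A = 1987.4583/164.7500 = 12.0635 mm
θ = 279° = 4.869469 rad
V = θ·R_c·A = 4.869469·12.0635·164.7500 = 9677.866 mm³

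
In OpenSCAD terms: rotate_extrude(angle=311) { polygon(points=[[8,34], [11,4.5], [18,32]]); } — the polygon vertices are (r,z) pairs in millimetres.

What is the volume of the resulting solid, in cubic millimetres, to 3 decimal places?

Volume = 9673.554 mm³

Profile (r,z), 3 vertices: (8,34) (11,4.5) (18,32)
edge 0: (8,34)→(11,4.5)  cross = 8·4.5 − 11·34 = -338.0000; (r_i+r_j)·cross = 19·-338.0000 = -6422.0000
edge 1: (11,4.5)→(18,32)  cross = 11·32 − 18·4.5 = 271.0000; (r_i+r_j)·cross = 29·271.0000 = 7859.0000
edge 2: (18,32)→(8,34)  cross = 18·34 − 8·32 = 356.0000; (r_i+r_j)·cross = 26·356.0000 = 9256.0000
Σcross = 289.0000 → A = |Σcross|/2 = 144.5000 mm²
Σ(r_i+r_j)·cross = 10693.0000 → first moment M = |Σ|/6 = 1782.1667
R_c = M/A = 1782.1667/144.5000 = 12.3333 mm
θ = 311° = 5.427974 rad
V = θ·R_c·A = 5.427974·12.3333·144.5000 = 9673.554 mm³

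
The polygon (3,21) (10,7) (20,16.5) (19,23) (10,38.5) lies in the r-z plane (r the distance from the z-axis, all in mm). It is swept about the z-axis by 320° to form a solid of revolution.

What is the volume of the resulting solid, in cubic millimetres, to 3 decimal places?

Profile (r,z), 5 vertices: (3,21) (10,7) (20,16.5) (19,23) (10,38.5)
edge 0: (3,21)→(10,7)  cross = 3·7 − 10·21 = -189.0000; (r_i+r_j)·cross = 13·-189.0000 = -2457.0000
edge 1: (10,7)→(20,16.5)  cross = 10·16.5 − 20·7 = 25.0000; (r_i+r_j)·cross = 30·25.0000 = 750.0000
edge 2: (20,16.5)→(19,23)  cross = 20·23 − 19·16.5 = 146.5000; (r_i+r_j)·cross = 39·146.5000 = 5713.5000
edge 3: (19,23)→(10,38.5)  cross = 19·38.5 − 10·23 = 501.5000; (r_i+r_j)·cross = 29·501.5000 = 14543.5000
edge 4: (10,38.5)→(3,21)  cross = 10·21 − 3·38.5 = 94.5000; (r_i+r_j)·cross = 13·94.5000 = 1228.5000
Σcross = 578.5000 → A = |Σcross|/2 = 289.2500 mm²
Σ(r_i+r_j)·cross = 19778.5000 → first moment M = |Σ|/6 = 3296.4167
R_c = M/A = 3296.4167/289.2500 = 11.3964 mm
θ = 320° = 5.585054 rad
V = θ·R_c·A = 5.585054·11.3964·289.2500 = 18410.664 mm³

Volume = 18410.664 mm³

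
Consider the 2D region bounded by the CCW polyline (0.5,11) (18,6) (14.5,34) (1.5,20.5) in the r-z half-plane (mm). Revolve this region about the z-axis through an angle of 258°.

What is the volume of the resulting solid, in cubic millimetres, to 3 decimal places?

Profile (r,z), 4 vertices: (0.5,11) (18,6) (14.5,34) (1.5,20.5)
edge 0: (0.5,11)→(18,6)  cross = 0.5·6 − 18·11 = -195.0000; (r_i+r_j)·cross = 18.5·-195.0000 = -3607.5000
edge 1: (18,6)→(14.5,34)  cross = 18·34 − 14.5·6 = 525.0000; (r_i+r_j)·cross = 32.5·525.0000 = 17062.5000
edge 2: (14.5,34)→(1.5,20.5)  cross = 14.5·20.5 − 1.5·34 = 246.2500; (r_i+r_j)·cross = 16·246.2500 = 3940.0000
edge 3: (1.5,20.5)→(0.5,11)  cross = 1.5·11 − 0.5·20.5 = 6.2500; (r_i+r_j)·cross = 2·6.2500 = 12.5000
Σcross = 582.5000 → A = |Σcross|/2 = 291.2500 mm²
Σ(r_i+r_j)·cross = 17407.5000 → first moment M = |Σ|/6 = 2901.2500
R_c = M/A = 2901.2500/291.2500 = 9.9614 mm
θ = 258° = 4.502949 rad
V = θ·R_c·A = 4.502949·9.9614·291.2500 = 13064.182 mm³

Volume = 13064.182 mm³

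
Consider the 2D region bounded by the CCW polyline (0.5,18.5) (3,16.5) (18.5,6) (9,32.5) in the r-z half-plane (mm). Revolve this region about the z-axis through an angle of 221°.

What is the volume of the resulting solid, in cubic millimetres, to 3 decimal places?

Volume = 6515.737 mm³

Profile (r,z), 4 vertices: (0.5,18.5) (3,16.5) (18.5,6) (9,32.5)
edge 0: (0.5,18.5)→(3,16.5)  cross = 0.5·16.5 − 3·18.5 = -47.2500; (r_i+r_j)·cross = 3.5·-47.2500 = -165.3750
edge 1: (3,16.5)→(18.5,6)  cross = 3·6 − 18.5·16.5 = -287.2500; (r_i+r_j)·cross = 21.5·-287.2500 = -6175.8750
edge 2: (18.5,6)→(9,32.5)  cross = 18.5·32.5 − 9·6 = 547.2500; (r_i+r_j)·cross = 27.5·547.2500 = 15049.3750
edge 3: (9,32.5)→(0.5,18.5)  cross = 9·18.5 − 0.5·32.5 = 150.2500; (r_i+r_j)·cross = 9.5·150.2500 = 1427.3750
Σcross = 363.0000 → A = |Σcross|/2 = 181.5000 mm²
Σ(r_i+r_j)·cross = 10135.5000 → first moment M = |Σ|/6 = 1689.2500
R_c = M/A = 1689.2500/181.5000 = 9.3072 mm
θ = 221° = 3.857178 rad
V = θ·R_c·A = 3.857178·9.3072·181.5000 = 6515.737 mm³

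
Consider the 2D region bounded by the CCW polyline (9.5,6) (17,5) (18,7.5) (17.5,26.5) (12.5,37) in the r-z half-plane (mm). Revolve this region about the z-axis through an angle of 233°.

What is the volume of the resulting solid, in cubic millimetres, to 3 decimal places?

Volume = 10537.198 mm³

Profile (r,z), 5 vertices: (9.5,6) (17,5) (18,7.5) (17.5,26.5) (12.5,37)
edge 0: (9.5,6)→(17,5)  cross = 9.5·5 − 17·6 = -54.5000; (r_i+r_j)·cross = 26.5·-54.5000 = -1444.2500
edge 1: (17,5)→(18,7.5)  cross = 17·7.5 − 18·5 = 37.5000; (r_i+r_j)·cross = 35·37.5000 = 1312.5000
edge 2: (18,7.5)→(17.5,26.5)  cross = 18·26.5 − 17.5·7.5 = 345.7500; (r_i+r_j)·cross = 35.5·345.7500 = 12274.1250
edge 3: (17.5,26.5)→(12.5,37)  cross = 17.5·37 − 12.5·26.5 = 316.2500; (r_i+r_j)·cross = 30·316.2500 = 9487.5000
edge 4: (12.5,37)→(9.5,6)  cross = 12.5·6 − 9.5·37 = -276.5000; (r_i+r_j)·cross = 22·-276.5000 = -6083.0000
Σcross = 368.5000 → A = |Σcross|/2 = 184.2500 mm²
Σ(r_i+r_j)·cross = 15546.8750 → first moment M = |Σ|/6 = 2591.1458
R_c = M/A = 2591.1458/184.2500 = 14.0632 mm
θ = 233° = 4.066617 rad
V = θ·R_c·A = 4.066617·14.0632·184.2500 = 10537.198 mm³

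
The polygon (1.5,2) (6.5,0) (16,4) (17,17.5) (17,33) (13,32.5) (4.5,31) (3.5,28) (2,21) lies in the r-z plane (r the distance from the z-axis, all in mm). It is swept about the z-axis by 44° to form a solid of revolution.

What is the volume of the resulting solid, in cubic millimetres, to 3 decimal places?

Profile (r,z), 9 vertices: (1.5,2) (6.5,0) (16,4) (17,17.5) (17,33) (13,32.5) (4.5,31) (3.5,28) (2,21)
edge 0: (1.5,2)→(6.5,0)  cross = 1.5·0 − 6.5·2 = -13.0000; (r_i+r_j)·cross = 8·-13.0000 = -104.0000
edge 1: (6.5,0)→(16,4)  cross = 6.5·4 − 16·0 = 26.0000; (r_i+r_j)·cross = 22.5·26.0000 = 585.0000
edge 2: (16,4)→(17,17.5)  cross = 16·17.5 − 17·4 = 212.0000; (r_i+r_j)·cross = 33·212.0000 = 6996.0000
edge 3: (17,17.5)→(17,33)  cross = 17·33 − 17·17.5 = 263.5000; (r_i+r_j)·cross = 34·263.5000 = 8959.0000
edge 4: (17,33)→(13,32.5)  cross = 17·32.5 − 13·33 = 123.5000; (r_i+r_j)·cross = 30·123.5000 = 3705.0000
edge 5: (13,32.5)→(4.5,31)  cross = 13·31 − 4.5·32.5 = 256.7500; (r_i+r_j)·cross = 17.5·256.7500 = 4493.1250
edge 6: (4.5,31)→(3.5,28)  cross = 4.5·28 − 3.5·31 = 17.5000; (r_i+r_j)·cross = 8·17.5000 = 140.0000
edge 7: (3.5,28)→(2,21)  cross = 3.5·21 − 2·28 = 17.5000; (r_i+r_j)·cross = 5.5·17.5000 = 96.2500
edge 8: (2,21)→(1.5,2)  cross = 2·2 − 1.5·21 = -27.5000; (r_i+r_j)·cross = 3.5·-27.5000 = -96.2500
Σcross = 876.2500 → A = |Σcross|/2 = 438.1250 mm²
Σ(r_i+r_j)·cross = 24774.1250 → first moment M = |Σ|/6 = 4129.0208
R_c = M/A = 4129.0208/438.1250 = 9.4243 mm
θ = 44° = 0.767945 rad
V = θ·R_c·A = 0.767945·9.4243·438.1250 = 3170.860 mm³

Volume = 3170.860 mm³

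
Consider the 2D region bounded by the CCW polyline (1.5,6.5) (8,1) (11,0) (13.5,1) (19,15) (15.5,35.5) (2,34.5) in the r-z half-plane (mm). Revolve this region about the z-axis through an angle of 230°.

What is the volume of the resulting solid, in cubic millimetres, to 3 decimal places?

Volume = 19250.705 mm³

Profile (r,z), 7 vertices: (1.5,6.5) (8,1) (11,0) (13.5,1) (19,15) (15.5,35.5) (2,34.5)
edge 0: (1.5,6.5)→(8,1)  cross = 1.5·1 − 8·6.5 = -50.5000; (r_i+r_j)·cross = 9.5·-50.5000 = -479.7500
edge 1: (8,1)→(11,0)  cross = 8·0 − 11·1 = -11.0000; (r_i+r_j)·cross = 19·-11.0000 = -209.0000
edge 2: (11,0)→(13.5,1)  cross = 11·1 − 13.5·0 = 11.0000; (r_i+r_j)·cross = 24.5·11.0000 = 269.5000
edge 3: (13.5,1)→(19,15)  cross = 13.5·15 − 19·1 = 183.5000; (r_i+r_j)·cross = 32.5·183.5000 = 5963.7500
edge 4: (19,15)→(15.5,35.5)  cross = 19·35.5 − 15.5·15 = 442.0000; (r_i+r_j)·cross = 34.5·442.0000 = 15249.0000
edge 5: (15.5,35.5)→(2,34.5)  cross = 15.5·34.5 − 2·35.5 = 463.7500; (r_i+r_j)·cross = 17.5·463.7500 = 8115.6250
edge 6: (2,34.5)→(1.5,6.5)  cross = 2·6.5 − 1.5·34.5 = -38.7500; (r_i+r_j)·cross = 3.5·-38.7500 = -135.6250
Σcross = 1000.0000 → A = |Σcross|/2 = 500.0000 mm²
Σ(r_i+r_j)·cross = 28773.5000 → first moment M = |Σ|/6 = 4795.5833
R_c = M/A = 4795.5833/500.0000 = 9.5912 mm
θ = 230° = 4.014257 rad
V = θ·R_c·A = 4.014257·9.5912·500.0000 = 19250.705 mm³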